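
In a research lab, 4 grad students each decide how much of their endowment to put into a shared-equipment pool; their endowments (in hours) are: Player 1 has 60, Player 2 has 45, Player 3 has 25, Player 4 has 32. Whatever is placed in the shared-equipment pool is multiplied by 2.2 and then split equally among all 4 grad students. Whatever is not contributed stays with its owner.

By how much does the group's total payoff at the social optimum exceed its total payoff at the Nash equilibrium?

194.40 hours

The private return per contributed unit is 2.2/4 = 0.5500 < 1 for every player regardless of endowment, so the Nash equilibrium is zero contribution and the group total is Σ E_j = 60 + 45 + 25 + 32 = 162.
Each contributed unit returns 2.200 to the group, so the social optimum is full contribution by everyone: group total = 2.200 × 162 = 356.40.
Efficiency loss = (2.200 − 1) × 162 = 194.40.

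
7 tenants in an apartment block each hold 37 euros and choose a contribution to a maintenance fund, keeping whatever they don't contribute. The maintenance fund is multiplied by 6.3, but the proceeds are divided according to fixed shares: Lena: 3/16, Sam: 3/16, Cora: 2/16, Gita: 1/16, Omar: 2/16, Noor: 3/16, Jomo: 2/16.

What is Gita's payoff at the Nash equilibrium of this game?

A player with share s gets back 6.3·s per unit contributed, so full contribution is dominant for anyone with s > 1/6.3 = 0.1587 and zero contribution is dominant for anyone below.
The shares above 0.1587 belong to Lena, Sam and Noor, contributing 37 each; the remaining 4 contribute 0. Total contributed: 111.
Gita keeps 37 and receives 6.3 × 111 × 1/16 = 43.71 from the maintenance fund, for a payoff of 80.71.

80.71 euros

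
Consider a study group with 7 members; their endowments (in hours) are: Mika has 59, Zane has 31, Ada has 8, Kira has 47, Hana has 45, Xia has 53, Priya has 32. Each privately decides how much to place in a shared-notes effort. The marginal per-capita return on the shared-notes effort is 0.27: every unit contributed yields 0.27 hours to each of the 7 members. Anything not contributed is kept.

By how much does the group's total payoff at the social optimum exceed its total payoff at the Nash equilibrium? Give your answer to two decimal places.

The private return per contributed unit is 0.27 < 1 for everyone, so the Nash equilibrium is zero contribution and the group total is Σ E_j = 59 + 31 + 8 + 47 + 45 + 53 + 32 = 275.
Each contributed unit returns 1.890 to the group, so the social optimum is full contribution by everyone: group total = 1.890 × 275 = 519.75.
Efficiency loss = (1.890 − 1) × 275 = 244.75.

244.75 hours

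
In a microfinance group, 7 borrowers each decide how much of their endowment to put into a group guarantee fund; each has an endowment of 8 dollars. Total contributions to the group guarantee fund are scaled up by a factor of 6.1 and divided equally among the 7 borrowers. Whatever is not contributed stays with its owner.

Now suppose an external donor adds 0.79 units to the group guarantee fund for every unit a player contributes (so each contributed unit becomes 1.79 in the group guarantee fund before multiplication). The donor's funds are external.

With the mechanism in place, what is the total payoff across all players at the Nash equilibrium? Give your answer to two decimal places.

611.46 dollars

With the mechanism, a contributed unit returns 6.1 × 1.79 / 7 = 1.5599 per unit of net cost to the contributor — now above 1 — so contributing fully is weakly dominant for every player.
At the Nash equilibrium everyone contributes 8. Group total payoff = 6.1 × 1.79 × 56 = 611.46.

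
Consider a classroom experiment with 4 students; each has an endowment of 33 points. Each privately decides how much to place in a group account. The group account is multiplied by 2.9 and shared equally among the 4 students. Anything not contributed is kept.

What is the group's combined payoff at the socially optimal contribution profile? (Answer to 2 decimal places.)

Each contributed unit returns 2.900 to the group as a whole (0.7250 to each of 4 players), which exceeds 1, so the social optimum is full contribution: group total = 2.900 × 132 = 382.80.

382.80 points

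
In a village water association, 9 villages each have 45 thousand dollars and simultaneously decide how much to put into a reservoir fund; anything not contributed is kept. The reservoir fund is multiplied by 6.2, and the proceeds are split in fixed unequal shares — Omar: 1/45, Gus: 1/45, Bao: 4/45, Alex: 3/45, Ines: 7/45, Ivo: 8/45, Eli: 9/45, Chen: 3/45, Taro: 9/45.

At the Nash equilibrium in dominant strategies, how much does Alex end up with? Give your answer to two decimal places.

Player j's private return per contributed unit is 6.2 × (j's share). Contributing is weakly dominant for j when that share is at least 1/6.2 = 0.1613, and contributing 0 is dominant otherwise.
Ivo, Eli and Taro clear that bar, contributing 45 each; the remaining 6 contribute 0. Total contributed: 135.
Alex keeps 45 and receives 6.2 × 135 × 3/45 = 55.80 from the reservoir fund, for a payoff of 100.80.

100.80 thousand dollars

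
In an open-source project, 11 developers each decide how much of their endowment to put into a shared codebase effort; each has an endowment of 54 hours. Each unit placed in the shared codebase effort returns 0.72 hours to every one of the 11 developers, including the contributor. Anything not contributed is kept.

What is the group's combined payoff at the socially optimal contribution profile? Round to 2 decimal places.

4704.48 hours

Each contributed unit returns 7.920 to the group as a whole (0.72 to each of 11 players), which exceeds 1, so the social optimum is full contribution: group total = 7.920 × 594 = 4704.48.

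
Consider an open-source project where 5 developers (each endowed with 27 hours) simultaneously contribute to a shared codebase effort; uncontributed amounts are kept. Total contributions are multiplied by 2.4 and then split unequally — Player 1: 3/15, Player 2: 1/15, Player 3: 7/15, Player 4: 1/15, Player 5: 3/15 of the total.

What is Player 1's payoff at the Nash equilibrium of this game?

For player j, contributing a unit is worthwhile iff 2.4 × (j's share) ≥ 1, i.e. iff j's share is at least 0.4167.
Only Player 3 (7/15) clears that bar, contributing 27; the remaining 4 contribute 0. Total contributed: 27.
Player 1 keeps 27 and receives 2.4 × 27 × 3/15 = 12.96 from the shared codebase effort, for a payoff of 39.96.

39.96 hours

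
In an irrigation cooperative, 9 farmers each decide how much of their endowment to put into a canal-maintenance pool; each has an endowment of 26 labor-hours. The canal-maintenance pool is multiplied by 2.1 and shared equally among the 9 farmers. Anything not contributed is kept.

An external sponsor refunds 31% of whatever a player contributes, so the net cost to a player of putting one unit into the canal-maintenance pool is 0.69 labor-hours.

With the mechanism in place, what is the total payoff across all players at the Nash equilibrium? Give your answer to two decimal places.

With the mechanism, a contributed unit returns (2.1/9) / 0.69 = 0.3382 per unit of net cost — still below 1 — so contributing 0 remains dominant for every player.
Everyone keeps their endowment and the group total is 9 × 26 = 234.

234.00 labor-hours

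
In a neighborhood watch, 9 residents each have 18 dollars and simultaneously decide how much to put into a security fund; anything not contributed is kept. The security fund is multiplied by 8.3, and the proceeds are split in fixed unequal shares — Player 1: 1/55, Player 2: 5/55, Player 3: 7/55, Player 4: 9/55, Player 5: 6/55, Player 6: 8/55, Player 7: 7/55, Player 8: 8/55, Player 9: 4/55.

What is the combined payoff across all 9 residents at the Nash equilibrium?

819.00 dollars

A player with share s gets back 8.3·s per unit contributed, so full contribution is dominant for anyone with s > 1/8.3 = 0.1205 and zero contribution is dominant for anyone below.
Player 3, Player 4, Player 6, Player 7 and Player 8 clear that bar, contributing 18 each; the remaining 4 contribute 0. Total contributed: 90.
The security fund pays out 8.3 × 90 = 747.00 in total (split across the unequal shares, but the aggregate is all that matters for the group sum).
The 4 free-riders keep 18 each, adding 72. Group total = 72 + 747.00 = 819.00.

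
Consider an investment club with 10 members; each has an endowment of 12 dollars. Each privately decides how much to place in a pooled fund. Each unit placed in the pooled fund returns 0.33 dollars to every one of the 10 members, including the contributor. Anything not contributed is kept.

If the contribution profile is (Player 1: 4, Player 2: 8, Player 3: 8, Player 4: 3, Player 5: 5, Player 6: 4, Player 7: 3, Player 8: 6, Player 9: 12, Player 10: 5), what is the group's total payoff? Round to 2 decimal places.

Total contributed: 4 + 8 + 8 + 3 + 5 + 4 + 3 + 6 + 12 + 5 = 58; total kept: 10 × 12 − 58 = 62.
The pooled fund pays out 0.33 × 10 × 58 = 191.40 in aggregate.
Group total = 62 + 191.40 = 253.40.

253.40 dollars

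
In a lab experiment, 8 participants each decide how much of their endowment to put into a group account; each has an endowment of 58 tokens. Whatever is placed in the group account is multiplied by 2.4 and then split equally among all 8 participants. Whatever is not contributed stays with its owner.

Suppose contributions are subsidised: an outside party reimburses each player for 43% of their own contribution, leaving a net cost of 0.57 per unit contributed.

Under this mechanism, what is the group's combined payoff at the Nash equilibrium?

The effective private return is (2.4/8) / 0.57 = 0.5263, which is still under 1, so the mechanism doesn't change anyone's dominant strategy: zero contribution.
Everyone keeps their endowment and the group total is 8 × 58 = 464.

464.00 tokens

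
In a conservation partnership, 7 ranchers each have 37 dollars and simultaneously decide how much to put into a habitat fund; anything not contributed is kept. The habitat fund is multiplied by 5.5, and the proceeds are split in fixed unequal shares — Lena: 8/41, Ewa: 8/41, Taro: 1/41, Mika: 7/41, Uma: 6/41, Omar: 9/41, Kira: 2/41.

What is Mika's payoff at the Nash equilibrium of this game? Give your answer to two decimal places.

Player j's private return per contributed unit is 5.5 × (j's share). Contributing is weakly dominant for j when that share is at least 1/5.5 = 0.1818, and contributing 0 is dominant otherwise.
Lena, Ewa and Omar are above the threshold, contributing 37 each; the remaining 4 contribute 0. Total contributed: 111.
Mika keeps 37 and receives 5.5 × 111 × 7/41 = 104.23 from the habitat fund, for a payoff of 141.23.

141.23 dollars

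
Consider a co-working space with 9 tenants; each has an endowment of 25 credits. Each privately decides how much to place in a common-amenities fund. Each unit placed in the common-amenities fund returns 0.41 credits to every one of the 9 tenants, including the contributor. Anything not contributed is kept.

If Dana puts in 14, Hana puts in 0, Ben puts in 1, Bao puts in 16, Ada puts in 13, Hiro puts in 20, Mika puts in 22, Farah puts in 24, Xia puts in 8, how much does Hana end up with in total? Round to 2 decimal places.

73.38 credits

Total contributed: 14 + 0 + 1 + 16 + 13 + 20 + 22 + 24 + 8 = 118.
Each receives 0.41 × 118 = 48.38 from the common-amenities fund.
Hana keeps 25 − 0 = 25, so Hana's payoff is 25 + 48.38 = 73.38.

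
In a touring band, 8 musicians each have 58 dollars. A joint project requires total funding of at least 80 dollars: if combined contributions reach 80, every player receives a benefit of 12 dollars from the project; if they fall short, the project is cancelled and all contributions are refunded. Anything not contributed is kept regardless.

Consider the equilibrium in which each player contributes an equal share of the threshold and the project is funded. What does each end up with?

Equal share of the threshold: 80/8 = 10.
At this profile no one gains by cutting their contribution: any cut drops the total below 80, the project is cancelled, contributions are refunded, and the deviator ends with 58, which is less than 58 − 10 + 12 = 60. Contributing more than 10 just wastes the excess. So contributing exactly 10 is a best response.
Each player's payoff: 58 − 10 + 12 = 60.

60 dollars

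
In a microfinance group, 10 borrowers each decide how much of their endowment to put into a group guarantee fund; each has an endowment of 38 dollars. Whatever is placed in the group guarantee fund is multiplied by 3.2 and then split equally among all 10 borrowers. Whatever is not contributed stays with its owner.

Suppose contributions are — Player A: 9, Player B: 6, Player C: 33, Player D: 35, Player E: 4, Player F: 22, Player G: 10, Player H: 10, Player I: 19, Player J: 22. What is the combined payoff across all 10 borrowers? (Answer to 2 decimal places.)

Total contributed: 9 + 6 + 33 + 35 + 4 + 22 + 10 + 10 + 19 + 22 = 170; total kept: 10 × 38 − 170 = 210.
The group guarantee fund pays out 3.2 × 170 = 544.00 in aggregate.
Group total = 210 + 544.00 = 754.00.

754.00 dollars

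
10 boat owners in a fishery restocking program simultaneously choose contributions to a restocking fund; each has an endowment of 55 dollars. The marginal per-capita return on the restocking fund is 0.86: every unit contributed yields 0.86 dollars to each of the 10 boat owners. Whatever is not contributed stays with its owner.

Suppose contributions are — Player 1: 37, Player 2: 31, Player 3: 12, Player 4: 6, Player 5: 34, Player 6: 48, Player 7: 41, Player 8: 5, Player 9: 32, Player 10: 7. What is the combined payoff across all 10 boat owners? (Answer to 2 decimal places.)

2472.80 dollars

Total contributed: 37 + 31 + 12 + 6 + 34 + 48 + 41 + 5 + 32 + 7 = 253; total kept: 10 × 55 − 253 = 297.
The restocking fund pays out 0.86 × 10 × 253 = 2175.80 in aggregate.
Group total = 297 + 2175.80 = 2472.80.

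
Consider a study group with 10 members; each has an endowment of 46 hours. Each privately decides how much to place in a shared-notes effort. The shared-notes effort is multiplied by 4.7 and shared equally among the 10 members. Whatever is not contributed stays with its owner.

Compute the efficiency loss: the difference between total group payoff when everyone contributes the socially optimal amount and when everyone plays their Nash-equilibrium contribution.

1702.00 hours

Each contributed unit returns 4.7/10 = 0.4700 to its contributor — below 1 — so contributing 0 is dominant for every player. At the Nash equilibrium everyone keeps their 46, and the group total is 10 × 46 = 460.
Each contributed unit returns 4.700 to the group as a whole (0.4700 to each of 10 players), which exceeds 1, so the social optimum is full contribution: group total = 4.700 × 460 = 2162.00.
Efficiency loss = 2162.00 − 460 = 1702.00.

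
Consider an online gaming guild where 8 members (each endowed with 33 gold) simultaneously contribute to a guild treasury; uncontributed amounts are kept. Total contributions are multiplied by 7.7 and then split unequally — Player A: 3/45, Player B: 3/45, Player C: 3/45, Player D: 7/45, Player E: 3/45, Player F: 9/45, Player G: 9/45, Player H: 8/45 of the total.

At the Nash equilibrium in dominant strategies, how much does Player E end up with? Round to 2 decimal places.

100.76 gold

A player with share s gets back 7.7·s per unit contributed, so full contribution is dominant for anyone with s > 1/7.7 = 0.1299 and zero contribution is dominant for anyone below.
The shares above 0.1299 belong to Player D, Player F, Player G and Player H, contributing 33 each; the remaining 4 contribute 0. Total contributed: 132.
Player E keeps 33 and receives 7.7 × 132 × 3/45 = 67.76 from the guild treasury, for a payoff of 100.76.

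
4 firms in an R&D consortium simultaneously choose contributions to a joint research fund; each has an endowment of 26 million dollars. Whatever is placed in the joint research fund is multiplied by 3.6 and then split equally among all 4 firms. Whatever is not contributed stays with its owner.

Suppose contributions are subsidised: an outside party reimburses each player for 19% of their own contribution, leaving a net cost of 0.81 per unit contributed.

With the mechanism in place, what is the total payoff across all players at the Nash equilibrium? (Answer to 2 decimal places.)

394.16 million dollars

With the mechanism, a contributed unit returns (3.6/4) / 0.81 = 1.1111 per unit of net cost to the contributor — now above 1 — so contributing fully is weakly dominant for every player.
At the Nash equilibrium everyone contributes 26. Group total payoff = 4 × (26 × 0.19 + 3.6 × 26) = 394.16.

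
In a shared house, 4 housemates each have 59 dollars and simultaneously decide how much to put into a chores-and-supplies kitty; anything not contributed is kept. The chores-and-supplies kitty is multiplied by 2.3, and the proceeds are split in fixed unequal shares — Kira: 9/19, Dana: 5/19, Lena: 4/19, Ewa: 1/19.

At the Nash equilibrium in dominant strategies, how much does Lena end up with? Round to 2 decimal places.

A player with share s gets back 2.3·s per unit contributed, so full contribution is dominant for anyone with s > 1/2.3 = 0.4348 and zero contribution is dominant for anyone below.
The only share above 0.4348 is Kira's 9/19, contributing 59; the remaining 3 contribute 0. Total contributed: 59.
Lena keeps 59 and receives 2.3 × 59 × 4/19 = 28.57 from the chores-and-supplies kitty, for a payoff of 87.57.

87.57 dollars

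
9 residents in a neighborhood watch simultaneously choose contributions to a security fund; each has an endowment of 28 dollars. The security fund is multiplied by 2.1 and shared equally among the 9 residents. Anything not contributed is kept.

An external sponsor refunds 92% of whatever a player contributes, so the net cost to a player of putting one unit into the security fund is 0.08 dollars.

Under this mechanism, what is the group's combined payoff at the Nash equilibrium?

761.04 dollars

With the mechanism, a contributed unit returns (2.1/9) / 0.08 = 2.9167 per unit of net cost to the contributor — now above 1 — so contributing fully is weakly dominant for every player.
So the Nash equilibrium is full contribution by all 9; the group earns 9 × (28 × 0.92 + 2.1 × 28) = 761.04.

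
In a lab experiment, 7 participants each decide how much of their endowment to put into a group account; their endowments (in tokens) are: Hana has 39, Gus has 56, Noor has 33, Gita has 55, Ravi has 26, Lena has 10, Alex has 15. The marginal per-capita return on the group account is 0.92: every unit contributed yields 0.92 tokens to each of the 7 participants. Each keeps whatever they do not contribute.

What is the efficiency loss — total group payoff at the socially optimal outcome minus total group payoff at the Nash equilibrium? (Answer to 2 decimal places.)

1272.96 tokens

The private return per contributed unit is 0.92 < 1 for everyone, so the Nash equilibrium is zero contribution and the group total is Σ E_j = 39 + 56 + 33 + 55 + 26 + 10 + 15 = 234.
Each contributed unit returns 6.440 to the group, so the social optimum is full contribution by everyone: group total = 6.440 × 234 = 1506.96.
Efficiency loss = (6.440 − 1) × 234 = 1272.96.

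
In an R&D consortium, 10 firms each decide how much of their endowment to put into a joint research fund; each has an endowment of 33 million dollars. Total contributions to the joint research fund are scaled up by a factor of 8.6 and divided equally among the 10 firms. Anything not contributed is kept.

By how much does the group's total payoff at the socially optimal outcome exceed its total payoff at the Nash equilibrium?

Each contributed unit returns 8.6/10 = 0.8600 to its contributor — below 1 — so contributing 0 is dominant for every player. At the Nash equilibrium everyone keeps their 33, and the group total is 10 × 33 = 330.
Each contributed unit returns 8.600 to the group as a whole (0.8600 to each of 10 players), which exceeds 1, so the social optimum is full contribution: group total = 8.600 × 330 = 2838.00.
Efficiency loss = 2838.00 − 330 = 2508.00.

2508.00 million dollars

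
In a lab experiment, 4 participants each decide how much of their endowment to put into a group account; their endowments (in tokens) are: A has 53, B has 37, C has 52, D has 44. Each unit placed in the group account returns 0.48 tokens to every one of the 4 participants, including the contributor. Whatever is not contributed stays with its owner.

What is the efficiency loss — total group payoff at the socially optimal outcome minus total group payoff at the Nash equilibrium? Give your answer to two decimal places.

171.12 tokens

The private return per contributed unit is 0.48 < 1 for everyone, so the Nash equilibrium is zero contribution and the group total is Σ E_j = 53 + 37 + 52 + 44 = 186.
Each contributed unit returns 1.920 to the group, so the social optimum is full contribution by everyone: group total = 1.920 × 186 = 357.12.
Efficiency loss = (1.920 − 1) × 186 = 171.12.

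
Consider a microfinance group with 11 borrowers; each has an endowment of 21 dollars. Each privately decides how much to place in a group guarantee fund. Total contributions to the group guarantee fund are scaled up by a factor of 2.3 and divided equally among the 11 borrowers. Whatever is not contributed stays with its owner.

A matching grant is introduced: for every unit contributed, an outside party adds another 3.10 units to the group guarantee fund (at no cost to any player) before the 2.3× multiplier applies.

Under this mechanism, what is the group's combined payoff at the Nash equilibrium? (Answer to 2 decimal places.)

The effective private return is 2.3 × 4.10 / 11 = 0.8573, which is still under 1, so the mechanism doesn't change anyone's dominant strategy: zero contribution.
Everyone keeps their endowment and the group total is 11 × 21 = 231.

231.00 dollars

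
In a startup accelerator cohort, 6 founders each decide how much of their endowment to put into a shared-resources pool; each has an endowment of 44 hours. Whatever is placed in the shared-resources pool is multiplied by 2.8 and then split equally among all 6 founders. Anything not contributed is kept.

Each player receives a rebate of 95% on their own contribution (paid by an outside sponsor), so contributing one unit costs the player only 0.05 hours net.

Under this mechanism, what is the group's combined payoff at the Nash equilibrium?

990.00 hours

With the mechanism, a contributed unit returns (2.8/6) / 0.05 = 9.3333 per unit of net cost to the contributor — now above 1 — so contributing fully is weakly dominant for every player.
So the Nash equilibrium is full contribution by all 6; the group earns 6 × (44 × 0.95 + 2.8 × 44) = 990.00.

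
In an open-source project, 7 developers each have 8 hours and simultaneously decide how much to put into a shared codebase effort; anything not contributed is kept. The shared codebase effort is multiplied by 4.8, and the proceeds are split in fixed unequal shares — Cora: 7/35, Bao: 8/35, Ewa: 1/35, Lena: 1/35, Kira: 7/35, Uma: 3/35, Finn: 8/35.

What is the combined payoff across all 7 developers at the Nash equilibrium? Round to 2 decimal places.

116.80 hours

Each unit j contributes comes back to j as 4.8 × (j's share), so j prefers to contribute only if that share exceeds 1/4.8 = 0.2083; otherwise keeping the unit dominates.
Bao and Finn clear that bar, contributing 8 each; the remaining 5 contribute 0. Total contributed: 16.
The shared codebase effort pays out 4.8 × 16 = 76.80 in total (split across the unequal shares, but the aggregate is all that matters for the group sum).
The 5 free-riders keep 8 each, adding 40. Group total = 40 + 76.80 = 116.80.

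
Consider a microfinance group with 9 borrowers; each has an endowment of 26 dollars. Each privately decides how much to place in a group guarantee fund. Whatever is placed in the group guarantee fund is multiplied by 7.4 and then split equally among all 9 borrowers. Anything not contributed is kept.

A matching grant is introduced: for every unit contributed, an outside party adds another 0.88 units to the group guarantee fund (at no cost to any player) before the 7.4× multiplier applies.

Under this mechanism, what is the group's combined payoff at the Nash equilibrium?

Under the mechanism each unit contributed yields 7.4 × 1.88 / 9 = 1.5458 back to its contributor per unit of net cost, which exceeds 1, making full contribution the dominant choice for everyone.
So the Nash equilibrium is full contribution by all 9; the group earns 7.4 × 1.88 × 234 = 3255.41.

3255.41 dollars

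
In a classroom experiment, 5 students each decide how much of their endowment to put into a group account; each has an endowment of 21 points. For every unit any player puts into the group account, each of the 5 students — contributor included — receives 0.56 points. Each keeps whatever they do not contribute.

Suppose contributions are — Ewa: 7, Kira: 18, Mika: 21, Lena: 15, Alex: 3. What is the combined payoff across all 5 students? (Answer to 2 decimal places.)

Total contributed: 7 + 18 + 21 + 15 + 3 = 64; total kept: 5 × 21 − 64 = 41.
The group account pays out 0.56 × 5 × 64 = 179.20 in aggregate.
Group total = 41 + 179.20 = 220.20.

220.20 points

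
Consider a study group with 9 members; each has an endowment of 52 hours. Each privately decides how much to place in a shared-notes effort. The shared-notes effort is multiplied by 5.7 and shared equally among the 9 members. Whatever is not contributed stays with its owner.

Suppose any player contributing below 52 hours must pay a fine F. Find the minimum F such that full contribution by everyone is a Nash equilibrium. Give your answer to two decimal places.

19.07 hours

Given the others contribute fully, the best deviation is to contribute 0 (any partial contribution still incurs the fine and gives up units whose private return 0.6333 is below 1).
Deviating from 52 to 0 saves 52 hours but forfeits the deviator's share of the drop in the shared-notes effort: 5.7/9 × 52 = 32.93.
So the deviation gain is 52 − 32.93 = 19.07, and the fine must be at least 19.07 hours to wipe it out.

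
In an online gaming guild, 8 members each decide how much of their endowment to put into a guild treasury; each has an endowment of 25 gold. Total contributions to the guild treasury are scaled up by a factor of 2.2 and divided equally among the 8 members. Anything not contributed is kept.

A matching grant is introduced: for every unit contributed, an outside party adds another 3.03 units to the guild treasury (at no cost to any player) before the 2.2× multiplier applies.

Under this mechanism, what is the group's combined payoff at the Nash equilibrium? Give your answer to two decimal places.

1773.20 gold

With the mechanism, a contributed unit returns 2.2 × 4.03 / 8 = 1.1083 per unit of net cost to the contributor — now above 1 — so contributing fully is weakly dominant for every player.
So the Nash equilibrium is full contribution by all 8; the group earns 2.2 × 4.03 × 200 = 1773.20.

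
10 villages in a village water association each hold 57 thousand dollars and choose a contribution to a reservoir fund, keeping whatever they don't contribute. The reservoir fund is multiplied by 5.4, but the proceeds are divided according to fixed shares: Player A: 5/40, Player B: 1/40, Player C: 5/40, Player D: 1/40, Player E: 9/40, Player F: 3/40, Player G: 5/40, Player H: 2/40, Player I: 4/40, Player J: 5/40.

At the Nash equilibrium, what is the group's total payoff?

820.80 thousand dollars

For player j, contributing a unit is worthwhile iff 5.4 × (j's share) ≥ 1, i.e. iff j's share is at least 0.1852.
Only Player E (9/40) clears that bar, contributing 57; the remaining 9 contribute 0. Total contributed: 57.
The reservoir fund pays out 5.4 × 57 = 307.80 in total (split across the unequal shares, but the aggregate is all that matters for the group sum).
The 9 free-riders keep 57 each, adding 513. Group total = 513 + 307.80 = 820.80.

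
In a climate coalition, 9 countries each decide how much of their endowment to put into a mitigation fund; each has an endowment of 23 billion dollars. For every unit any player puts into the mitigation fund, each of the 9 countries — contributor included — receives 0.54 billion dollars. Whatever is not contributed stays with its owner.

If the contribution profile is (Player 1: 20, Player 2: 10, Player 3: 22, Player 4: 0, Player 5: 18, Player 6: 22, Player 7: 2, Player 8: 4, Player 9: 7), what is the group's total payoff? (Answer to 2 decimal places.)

Total contributed: 20 + 10 + 22 + 0 + 18 + 22 + 2 + 4 + 7 = 105; total kept: 9 × 23 − 105 = 102.
The mitigation fund pays out 0.54 × 9 × 105 = 510.30 in aggregate.
Group total = 102 + 510.30 = 612.30.

612.30 billion dollars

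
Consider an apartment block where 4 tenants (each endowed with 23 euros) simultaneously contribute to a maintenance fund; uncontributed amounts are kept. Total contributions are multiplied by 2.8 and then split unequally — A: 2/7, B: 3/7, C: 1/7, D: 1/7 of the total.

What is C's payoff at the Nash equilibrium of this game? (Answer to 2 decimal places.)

A player with share s gets back 2.8·s per unit contributed, so full contribution is dominant for anyone with s > 1/2.8 = 0.3571 and zero contribution is dominant for anyone below.
B alone (share 3/7) is above the threshold, contributing 23; the remaining 3 contribute 0. Total contributed: 23.
C keeps 23 and receives 2.8 × 23 × 1/7 = 9.20 from the maintenance fund, for a payoff of 32.20.

32.20 euros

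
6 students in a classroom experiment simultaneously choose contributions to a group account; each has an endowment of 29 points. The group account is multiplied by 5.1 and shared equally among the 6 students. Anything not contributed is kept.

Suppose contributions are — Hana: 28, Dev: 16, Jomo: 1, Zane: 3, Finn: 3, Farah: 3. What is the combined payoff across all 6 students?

395.40 points

Total contributed: 28 + 16 + 1 + 3 + 3 + 3 = 54; total kept: 6 × 29 − 54 = 120.
The group account pays out 5.1 × 54 = 275.40 in aggregate.
Group total = 120 + 275.40 = 395.40.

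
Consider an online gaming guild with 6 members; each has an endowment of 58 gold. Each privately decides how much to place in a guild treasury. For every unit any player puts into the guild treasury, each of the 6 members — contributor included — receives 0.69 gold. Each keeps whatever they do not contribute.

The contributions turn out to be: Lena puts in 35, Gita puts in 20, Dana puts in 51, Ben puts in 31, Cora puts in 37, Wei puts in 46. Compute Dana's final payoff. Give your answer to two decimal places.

158.80 gold

Total contributed: 35 + 20 + 51 + 31 + 37 + 46 = 220.
Each receives 0.69 × 220 = 151.80 from the guild treasury.
Dana keeps 58 − 51 = 7, so Dana's payoff is 7 + 151.80 = 158.80.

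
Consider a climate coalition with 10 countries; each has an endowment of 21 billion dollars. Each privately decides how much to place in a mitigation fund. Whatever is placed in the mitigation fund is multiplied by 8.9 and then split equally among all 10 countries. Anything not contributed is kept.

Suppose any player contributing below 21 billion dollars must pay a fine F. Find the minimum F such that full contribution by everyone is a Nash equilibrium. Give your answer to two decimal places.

Given the others contribute fully, the best deviation is to contribute 0 (any partial contribution still incurs the fine and gives up units whose private return 0.8900 is below 1).
Deviating from 21 to 0 saves 21 billion dollars but forfeits the deviator's share of the drop in the mitigation fund: 8.9/10 × 21 = 18.69.
So the deviation gain is 21 − 18.69 = 2.31, and the fine must be at least 2.31 billion dollars to wipe it out.

2.31 billion dollars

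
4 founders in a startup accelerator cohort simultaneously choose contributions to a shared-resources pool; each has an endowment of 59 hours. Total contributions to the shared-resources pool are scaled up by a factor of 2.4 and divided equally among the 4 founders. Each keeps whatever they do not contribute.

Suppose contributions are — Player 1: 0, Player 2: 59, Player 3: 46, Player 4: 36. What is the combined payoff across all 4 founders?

Total contributed: 0 + 59 + 46 + 36 = 141; total kept: 4 × 59 − 141 = 95.
The shared-resources pool pays out 2.4 × 141 = 338.40 in aggregate.
Group total = 95 + 338.40 = 433.40.

433.40 hours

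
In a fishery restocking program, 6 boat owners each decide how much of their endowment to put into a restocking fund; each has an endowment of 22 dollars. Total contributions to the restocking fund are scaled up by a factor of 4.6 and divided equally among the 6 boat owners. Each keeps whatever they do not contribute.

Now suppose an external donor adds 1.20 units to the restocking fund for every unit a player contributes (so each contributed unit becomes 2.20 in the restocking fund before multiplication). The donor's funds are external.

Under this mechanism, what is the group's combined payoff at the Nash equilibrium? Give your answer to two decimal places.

1335.84 dollars

The effective private return per unit is now 4.6 × 2.20 / 6 = 1.6867 > 1, so every player's dominant strategy flips to full contribution.
So the Nash equilibrium is full contribution by all 6; the group earns 4.6 × 2.20 × 132 = 1335.84.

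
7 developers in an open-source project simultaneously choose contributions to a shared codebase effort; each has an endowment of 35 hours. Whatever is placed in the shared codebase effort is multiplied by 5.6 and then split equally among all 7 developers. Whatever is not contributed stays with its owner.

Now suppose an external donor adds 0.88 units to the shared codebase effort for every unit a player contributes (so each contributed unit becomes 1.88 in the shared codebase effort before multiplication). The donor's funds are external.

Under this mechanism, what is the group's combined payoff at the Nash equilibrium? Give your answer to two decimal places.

2579.36 hours

With the mechanism, a contributed unit returns 5.6 × 1.88 / 7 = 1.5040 per unit of net cost to the contributor — now above 1 — so contributing fully is weakly dominant for every player.
At the Nash equilibrium everyone contributes 35. Group total payoff = 5.6 × 1.88 × 245 = 2579.36.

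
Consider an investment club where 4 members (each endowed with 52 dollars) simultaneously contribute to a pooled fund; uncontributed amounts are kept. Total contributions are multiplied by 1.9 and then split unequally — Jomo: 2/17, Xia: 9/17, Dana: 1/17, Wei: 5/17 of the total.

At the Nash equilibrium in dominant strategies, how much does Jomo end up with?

63.62 dollars

A player with share s gets back 1.9·s per unit contributed, so full contribution is dominant for anyone with s > 1/1.9 = 0.5263 and zero contribution is dominant for anyone below.
Xia alone (share 9/17) is above the threshold, contributing 52; the remaining 3 contribute 0. Total contributed: 52.
Jomo keeps 52 and receives 1.9 × 52 × 2/17 = 11.62 from the pooled fund, for a payoff of 63.62.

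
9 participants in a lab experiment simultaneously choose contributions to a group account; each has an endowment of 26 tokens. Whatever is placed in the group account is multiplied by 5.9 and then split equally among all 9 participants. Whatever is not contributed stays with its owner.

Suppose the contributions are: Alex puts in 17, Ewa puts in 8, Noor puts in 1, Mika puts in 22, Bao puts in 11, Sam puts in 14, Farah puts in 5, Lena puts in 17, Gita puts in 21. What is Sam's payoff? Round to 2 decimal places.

Total contributed: 17 + 8 + 1 + 22 + 11 + 14 + 5 + 17 + 21 = 116.
Each receives 5.9 × 116 / 9 = 76.04 from the group account.
Sam keeps 26 − 14 = 12, so Sam's payoff is 12 + 76.04 = 88.04.

88.04 tokens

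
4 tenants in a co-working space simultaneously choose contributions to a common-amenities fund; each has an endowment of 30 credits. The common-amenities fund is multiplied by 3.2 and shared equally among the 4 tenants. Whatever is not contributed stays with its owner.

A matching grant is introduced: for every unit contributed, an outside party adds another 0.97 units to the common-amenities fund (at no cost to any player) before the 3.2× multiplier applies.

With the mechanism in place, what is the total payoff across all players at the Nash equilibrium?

756.48 credits

With the mechanism, a contributed unit returns 3.2 × 1.97 / 4 = 1.5760 per unit of net cost to the contributor — now above 1 — so contributing fully is weakly dominant for every player.
At the Nash equilibrium everyone contributes 30. Group total payoff = 3.2 × 1.97 × 120 = 756.48.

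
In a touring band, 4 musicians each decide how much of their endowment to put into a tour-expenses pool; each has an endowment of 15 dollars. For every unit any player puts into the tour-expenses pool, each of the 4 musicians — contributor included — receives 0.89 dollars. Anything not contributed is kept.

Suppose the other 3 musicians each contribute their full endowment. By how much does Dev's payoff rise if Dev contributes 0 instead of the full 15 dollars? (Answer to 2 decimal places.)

Switching from a contribution of 15 to 0 lets Dev keep an extra 15 dollars, but lowers the tour-expenses pool by 15, which costs Dev their own share of that drop: 0.89 × 15 = 13.35.
Net gain = 15 − 13.35 = 1.65. The private return per contributed unit (0.89) is below 1, so free-riding is indeed the best response regardless of what the others do.

1.65 dollars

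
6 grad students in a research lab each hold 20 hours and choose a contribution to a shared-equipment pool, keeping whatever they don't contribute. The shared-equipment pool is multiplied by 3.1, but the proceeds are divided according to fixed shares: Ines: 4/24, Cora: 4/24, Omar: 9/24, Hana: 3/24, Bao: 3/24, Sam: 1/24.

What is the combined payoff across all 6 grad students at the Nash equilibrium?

Each unit j contributes comes back to j as 3.1 × (j's share), so j prefers to contribute only if that share exceeds 1/3.1 = 0.3226; otherwise keeping the unit dominates.
Only Omar (9/24) clears that bar, contributing 20; the remaining 5 contribute 0. Total contributed: 20.
The shared-equipment pool pays out 3.1 × 20 = 62.00 in total (split across the unequal shares, but the aggregate is all that matters for the group sum).
The 5 free-riders keep 20 each, adding 100. Group total = 100 + 62.00 = 162.00.

162.00 hours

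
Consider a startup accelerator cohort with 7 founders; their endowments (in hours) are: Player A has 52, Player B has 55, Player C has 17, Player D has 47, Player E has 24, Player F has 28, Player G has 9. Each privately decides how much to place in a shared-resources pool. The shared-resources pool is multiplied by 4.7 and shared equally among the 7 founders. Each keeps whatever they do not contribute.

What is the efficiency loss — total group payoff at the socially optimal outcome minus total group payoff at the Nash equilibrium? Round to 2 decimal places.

858.40 hours

The private return per contributed unit is 4.7/7 = 0.6714 < 1 for every player regardless of endowment, so the Nash equilibrium is zero contribution and the group total is Σ E_j = 52 + 55 + 17 + 47 + 24 + 28 + 9 = 232.
Each contributed unit returns 4.700 to the group, so the social optimum is full contribution by everyone: group total = 4.700 × 232 = 1090.40.
Efficiency loss = (4.700 − 1) × 232 = 858.40.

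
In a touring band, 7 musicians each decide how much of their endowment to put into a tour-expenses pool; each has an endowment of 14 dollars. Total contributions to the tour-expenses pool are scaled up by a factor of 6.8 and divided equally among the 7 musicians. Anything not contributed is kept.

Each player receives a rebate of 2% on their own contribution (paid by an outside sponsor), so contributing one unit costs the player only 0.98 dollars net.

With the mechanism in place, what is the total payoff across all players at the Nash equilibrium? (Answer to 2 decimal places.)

The effective private return is (6.8/7) / 0.98 = 0.9913, which is still under 1, so the mechanism doesn't change anyone's dominant strategy: zero contribution.
At the Nash equilibrium no one contributes; group total payoff = 7 × 14 = 98.

98.00 dollars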